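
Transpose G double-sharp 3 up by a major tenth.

Three letters up from G (plus an octave) reaches B.
A major tenth is 16 semitones; 16 semitones up from G##3 gives B##4.

B double-sharp 4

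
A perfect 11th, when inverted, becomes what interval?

perfect 5th

First reduce the compound perfect eleventh to its simple form, a perfect fourth.
The rule of nine gives the new number: 9 − 4 = 5, so a fourth becomes a fifth.
Quality inverts too: perfect stays perfect. That makes the inversion a perfect fifth.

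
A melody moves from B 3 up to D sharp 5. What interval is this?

M10

B to D spans three letter names (B-C-D), plus an octave, so the interval is some kind of tenth.
The major tenth spans 16 semitones, and B3 to D#5 is exactly 16 semitones — so this is a major tenth.
(Equivalently, a compound major third: a major third plus an octave.)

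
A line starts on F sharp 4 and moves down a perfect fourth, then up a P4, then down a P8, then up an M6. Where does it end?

D sharp 4

F#4 down a perfect fourth → C#4 (5 semitones).
A perfect fourth up from C#4 is F#4.
Down a perfect octave from F#4: F#3 (12 semitones down).
A major sixth up from F#3 is D#4.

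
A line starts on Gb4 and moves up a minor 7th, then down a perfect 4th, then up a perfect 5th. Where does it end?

A minor seventh up from Gb4 is Fb5.
Fb5 down a perfect fourth → Cb5 (5 semitones).
Cb5 up a perfect fifth → Gb5 (7 semitones).

Gb5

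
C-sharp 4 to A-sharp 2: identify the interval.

Descending from C#4 to A#2 is the same interval as ascending A#2 to C#4.
A to C spans three letter names (A-B-C), plus an octave: a tenth.
A major tenth would be 16 semitones, but A#2 to C#4 is 15 — one semitone narrower, making it a minor tenth.
(Equivalently, a compound minor third: a minor third plus an octave.)

minor 10th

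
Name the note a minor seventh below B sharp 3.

The seventh takes the letter from B down to C.
A minor seventh is 10 semitones; 10 semitones down from B#3 gives C##3.

C double-sharp 3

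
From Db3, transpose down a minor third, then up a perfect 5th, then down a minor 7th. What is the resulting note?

Db3 down a minor third → Bb2 (3 semitones).
A perfect fifth up from Bb2 is F3.
Down a minor seventh from F3: G2 (10 semitones down).

G2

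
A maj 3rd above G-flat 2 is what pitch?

B-flat 2

Three letter names up from G: B.
Moving 4 semitones up from Gb2 (the size of a major third) reaches Bb2.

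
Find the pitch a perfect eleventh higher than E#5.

A#6

Counting four letter names plus an octave up from E lands on A.
A perfect eleventh spans 17 semitones, so from E#5 the target pitch is A#6.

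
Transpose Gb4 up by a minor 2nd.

Abb4

Counting two letter names up from G lands on A.
A minor second is 1 semitone; 1 semitone up from Gb4 gives Abb4.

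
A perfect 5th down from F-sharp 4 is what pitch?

B 3

Counting five letter names down from F lands on B.
A perfect fifth is 7 semitones; 7 semitones down from F#4 gives B3.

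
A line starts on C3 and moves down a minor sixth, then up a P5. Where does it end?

B2

C3 down a minor sixth → E2 (8 semitones).
Up a perfect fifth from E2: B2 (7 semitones up).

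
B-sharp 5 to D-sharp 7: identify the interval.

B to D spans three letter names (B-C-D), plus an octave, so the interval is some kind of tenth.
A major tenth would be 16 semitones, but B#5 to D#7 is 15 — one semitone narrower, making it a minor tenth.
(Equivalently, a compound minor third: a minor third plus an octave.)

minor 10th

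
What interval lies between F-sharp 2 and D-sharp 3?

F to D spans six letter names (F-G-A-B-C-D), so the interval is some kind of sixth.
Counting semitones, F#2→D#3 is 9, which is the major sixth.

major 6th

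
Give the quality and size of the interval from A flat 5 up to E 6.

A to E spans five letter names (A-B-C-D-E): a fifth.
The perfect fifth is 7 semitones; here we have 8, one semitone wider: augmented.

augmented fifth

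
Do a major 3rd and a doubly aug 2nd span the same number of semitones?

Yes

A major third spans 4 semitones, and a doubly augmented second also spans 4 semitones — they're enharmonic.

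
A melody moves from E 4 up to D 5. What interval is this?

E to D spans seven letter names (E-F-G-A-B-C-D), so the interval is some kind of seventh.
At 10 semitones, E4→D5 falls one short of a major seventh: minor.

minor seventh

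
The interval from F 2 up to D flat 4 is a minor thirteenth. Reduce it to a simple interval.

minor 6th

Subtracting seven from the interval number removes an octave: 13 − 7 = 6.
So a minor thirteenth is an octave plus a minor sixth. The quality is unchanged.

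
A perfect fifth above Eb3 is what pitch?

Counting five letter names up from E lands on B.
Moving 7 semitones up from Eb3 (the size of a perfect fifth) reaches Bb3.

Bb3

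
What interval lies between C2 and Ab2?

C to A spans six letter names (C-D-E-F-G-A): a sixth.
At 8 semitones, C2→Ab2 falls one short of a major sixth: minor.

minor sixth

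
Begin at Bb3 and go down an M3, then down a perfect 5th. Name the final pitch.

Cb3

Bb3 down a major third → Gb3 (4 semitones).
Down a perfect fifth from Gb3: Cb3 (7 semitones down).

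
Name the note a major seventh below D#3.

E2

Seven letter names down from D: E.
Moving 11 semitones down from D#3 (the size of a major seventh) reaches E2.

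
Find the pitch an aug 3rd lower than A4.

Fb4

Counting three letter names down from A lands on F.
An augmented third is 5 semitones; 5 semitones down from A4 gives Fb4.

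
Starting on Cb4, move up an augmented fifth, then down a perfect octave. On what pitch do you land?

G3

Up an augmented fifth from Cb4: G4 (8 semitones up).
A perfect octave down from G4 is G3.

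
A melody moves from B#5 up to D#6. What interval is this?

B to D spans three letter names (B-C-D): a third.
At 3 semitones, B#5→D#6 falls one short of a major third: minor.

m3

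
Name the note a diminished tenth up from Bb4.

The tenth's letter: B up three letter names plus an octave → D.
A diminished tenth is 14 semitones; 14 semitones up from Bb4 gives Dbb6.

Dbb6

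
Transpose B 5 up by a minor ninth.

Counting two letter names plus an octave up from B lands on C.
Moving 13 semitones up from B5 (the size of a minor ninth) reaches C7.

C 7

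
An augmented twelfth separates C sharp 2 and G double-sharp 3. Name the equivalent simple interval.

Subtracting seven from the interval number removes an octave: 12 − 7 = 5.
That makes an augmented twelfth a compound augmented fifth — an octave plus an augmented fifth.

A5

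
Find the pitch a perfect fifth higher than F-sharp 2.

C-sharp 3

Counting five letter names up from F lands on C.
A perfect fifth spans 7 semitones, so from F#2 the target pitch is C#3.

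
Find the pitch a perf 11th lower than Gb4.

Four letters down from G (plus an octave) reaches D.
Moving 17 semitones down from Gb4 (the size of a perfect eleventh) reaches Db3.

Db3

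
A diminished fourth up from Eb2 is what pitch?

Abb2

Counting four letter names up from E lands on A.
A diminished fourth is 4 semitones; 4 semitones up from Eb2 gives Abb2.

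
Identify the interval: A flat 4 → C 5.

major 3rd

A to C spans three letter names (A-B-C) — that makes it a third of some quality.
Ab4 to C5 is 4 semitones, matching the major third exactly, so the quality is major.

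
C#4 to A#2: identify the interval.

Descending from C#4 to A#2 is the same interval as ascending A#2 to C#4.
A to C spans three letter names (A-B-C), plus an octave: a tenth.
A#2 to C#4 is 15 semitones, a half step short of the major tenth (16), so this is minor.
(Equivalently, a compound minor third: a minor third plus an octave.)

m10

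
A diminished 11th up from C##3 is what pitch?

F#4

The eleventh's letter: C up four letter names plus an octave → F.
A diminished eleventh is 16 semitones; 16 semitones up from C##3 gives F#4.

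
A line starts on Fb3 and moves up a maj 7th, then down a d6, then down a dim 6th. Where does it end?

B##2

Fb3 up a major seventh → Eb4 (11 semitones).
A diminished sixth down from Eb4 is G#3.
Down a diminished sixth from G#3: B##2 (7 semitones down).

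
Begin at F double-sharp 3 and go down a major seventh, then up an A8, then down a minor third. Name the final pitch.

E double-sharp 3

A major seventh down from F##3 is G#2.
Up an augmented octave from G#2: G##3 (13 semitones up).
G##3 down a minor third → E##3 (3 semitones).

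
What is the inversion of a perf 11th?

First reduce the compound perfect eleventh to its simple form, a perfect fourth.
Inverted interval numbers add to nine, so a fourth pairs with a fifth (4 + 5 = 9).
The quality also flips — perfect stays perfect — giving a perfect fifth.

perfect fifth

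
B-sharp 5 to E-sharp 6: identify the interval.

perfect fourth

B to E spans four letter names (B-C-D-E), so the interval is some kind of fourth.
B#5 to E#6 is 5 semitones, matching the perfect fourth exactly, so the quality is perfect.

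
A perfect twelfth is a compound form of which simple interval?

Subtracting seven from the interval number removes an octave: 12 − 7 = 5.
That makes a perfect twelfth a compound perfect fifth — an octave plus a perfect fifth.

perfect 5th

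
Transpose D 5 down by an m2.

C-sharp 5

Two letter names down from D: C.
Moving 1 semitone down from D5 (the size of a minor second) reaches C#5.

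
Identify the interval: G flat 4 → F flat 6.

G to F spans seven letter names (G-A-B-C-D-E-F), plus an octave: a fourteenth.
At 22 semitones, Gb4→Fb6 falls one short of a major fourteenth: minor.
(Equivalently, a compound minor seventh: a minor seventh plus an octave.)

minor 14th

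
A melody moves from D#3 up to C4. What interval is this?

diminished seventh

D to C spans seven letter names (D-E-F-G-A-B-C), so the interval is some kind of seventh.
A major seventh would be 11 semitones; D#3 to C4 is 9, two semitones narrower, so the interval is diminished.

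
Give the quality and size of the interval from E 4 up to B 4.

perfect fifth

E to B spans five letter names (E-F-G-A-B) — that makes it a fifth of some quality.
E4 to B4 is 7 semitones, matching the perfect fifth exactly, so the quality is perfect.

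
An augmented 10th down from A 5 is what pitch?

F flat 4

The tenth's letter: A down three letter names plus an octave → F.
An augmented tenth spans 17 semitones, so from A5 the target pitch is Fb4.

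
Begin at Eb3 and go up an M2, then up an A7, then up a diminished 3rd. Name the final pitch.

Up a major second from Eb3: F3 (2 semitones up).
F3 up an augmented seventh → E#4 (12 semitones).
A diminished third up from E#4 is G4.

G4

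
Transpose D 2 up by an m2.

Counting two letter names up from D lands on E.
Moving 1 semitone up from D2 (the size of a minor second) reaches Eb2.

E-flat 2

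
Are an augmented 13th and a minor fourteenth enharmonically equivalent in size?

Yes

Both span 22 semitones: an augmented thirteenth and a minor fourteenth are the same chromatic distance.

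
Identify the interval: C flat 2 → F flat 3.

P11

C to F spans four letter names (C-D-E-F), plus an octave, so the interval is some kind of eleventh.
Cb2 to Fb3 is 17 semitones, matching the perfect eleventh exactly, so the quality is perfect.
(Equivalently, a compound perfect fourth: a perfect fourth plus an octave.)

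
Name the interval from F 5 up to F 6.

F to F is the same letter name, plus an octave, so the interval is some kind of octave.
Counting semitones, F5→F6 is 12, which is the perfect octave.

perfect octave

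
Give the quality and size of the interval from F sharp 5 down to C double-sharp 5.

diminished fourth

Descending from F#5 to C##5 is the same interval as ascending C##5 to F#5.
C to F spans four letter names (C-D-E-F): a fourth.
The perfect fourth is 5 semitones; here we have 4, one semitone narrower: diminished.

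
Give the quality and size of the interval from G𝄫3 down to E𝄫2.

Descending from Gbb3 to Ebb2 is the same interval as ascending Ebb2 to Gbb3.
E to G spans three letter names (E-F-G), plus an octave, so the interval is some kind of tenth.
A major tenth would be 16 semitones, but Ebb2 to Gbb3 is 15 — one semitone narrower, making it a minor tenth.
(Equivalently, a compound minor third: a minor third plus an octave.)

minor 10th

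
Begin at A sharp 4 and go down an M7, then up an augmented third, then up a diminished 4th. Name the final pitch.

A major seventh down from A#4 is B3.
An augmented third up from B3 is D##4.
A diminished fourth up from D##4 is G#4.

G sharp 4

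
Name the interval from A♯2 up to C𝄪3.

major third

A to C spans three letter names (A-B-C): a third.
A#2 to C##3 is 4 semitones, matching the major third exactly, so the quality is major.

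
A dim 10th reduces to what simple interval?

Each octave removed subtracts seven from the number: 10 − 7 = 3.
So a diminished tenth is an octave plus a diminished third. The quality is unchanged.

d3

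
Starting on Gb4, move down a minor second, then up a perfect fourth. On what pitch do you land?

Bb4

A minor second down from Gb4 is F4.
F4 up a perfect fourth → Bb4 (5 semitones).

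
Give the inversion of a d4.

Inverted interval numbers add to nine, so a fourth pairs with a fifth (4 + 5 = 9).
And diminished becomes augmented under inversion, so we get an augmented fifth.

A5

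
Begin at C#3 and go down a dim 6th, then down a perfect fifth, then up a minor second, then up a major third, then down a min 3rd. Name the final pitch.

Down a diminished sixth from C#3: E##2 (7 semitones down).
Down a perfect fifth from E##2: A##1 (7 semitones down).
Up a minor second from A##1: B#1 (1 semitone up).
Up a major third from B#1: D##2 (4 semitones up).
D##2 down a minor third → B##1 (3 semitones).

B##1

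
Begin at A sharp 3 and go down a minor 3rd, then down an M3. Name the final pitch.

D sharp 3

A minor third down from A#3 is F##3.
F##3 down a major third → D#3 (4 semitones).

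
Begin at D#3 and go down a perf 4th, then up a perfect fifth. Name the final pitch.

D#3 down a perfect fourth → A#2 (5 semitones).
A#2 up a perfect fifth → E#3 (7 semitones).

E#3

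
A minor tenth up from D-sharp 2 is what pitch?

Three letters up from D (plus an octave) reaches F.
A minor tenth is 15 semitones; 15 semitones up from D#2 gives F#3.

F-sharp 3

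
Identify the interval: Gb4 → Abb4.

G to A spans two letter names (G-A), so the interval is some kind of second.
Gb4 to Abb4 is 1 semitone, a half step short of the major second (2), so this is minor.

minor 2nd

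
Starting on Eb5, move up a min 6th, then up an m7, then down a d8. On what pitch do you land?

A minor sixth up from Eb5 is Cb6.
A minor seventh up from Cb6 is Bbb6.
A diminished octave down from Bbb6 is Bb5.

Bb5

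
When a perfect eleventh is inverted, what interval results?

perfect fifth

First reduce the compound perfect eleventh to its simple form, a perfect fourth.
The rule of nine gives the new number: 9 − 4 = 5, so a fourth becomes a fifth.
Quality inverts too: perfect stays perfect. That makes the inversion a perfect fifth.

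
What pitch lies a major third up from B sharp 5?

D double-sharp 6

The third takes the letter from B up to D.
Moving 4 semitones up from B#5 (the size of a major third) reaches D##6.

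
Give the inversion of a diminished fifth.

A4

The rule of nine gives the new number: 9 − 5 = 4, so a fifth becomes a fourth.
And diminished becomes augmented under inversion, so we get an augmented fourth.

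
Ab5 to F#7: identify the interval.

augmented thirteenth

A to F spans six letter names (A-B-C-D-E-F), plus an octave — that makes it a thirteenth of some quality.
Ab5 to F#7 spans 22 semitones — one semitone wider than the major thirteenth (21) — giving an augmented thirteenth.
(Equivalently, a compound augmented sixth: an augmented sixth plus an octave.)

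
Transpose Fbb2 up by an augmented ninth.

Two letters up from F (plus an octave) reaches G.
An augmented ninth spans 15 semitones, so from Fbb2 the target pitch is Gb3.

Gb3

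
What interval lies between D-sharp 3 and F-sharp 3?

m3

D to F spans three letter names (D-E-F), so the interval is some kind of third.
At 3 semitones, D#3→F#3 falls one short of a major third: minor.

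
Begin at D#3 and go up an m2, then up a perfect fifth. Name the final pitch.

B3

Up a minor second from D#3: E3 (1 semitone up).
A perfect fifth up from E3 is B3.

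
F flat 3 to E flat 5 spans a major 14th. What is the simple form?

major seventh

Subtracting seven from the interval number removes an octave: 14 − 7 = 7.
So a major fourteenth is an octave plus a major seventh. The quality is unchanged.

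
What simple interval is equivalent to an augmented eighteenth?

Take out 2 octaves (14 from the number): 18 − 14 = 4.
That makes an augmented eighteenth a compound augmented fourth — 2 octaves plus an augmented fourth.

augmented 4th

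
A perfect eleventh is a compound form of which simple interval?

Take out an octave (7 from the number): 11 − 7 = 4.
That makes a perfect eleventh a compound perfect fourth — an octave plus a perfect fourth.

P4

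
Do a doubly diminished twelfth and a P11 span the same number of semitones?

Yes

A doubly diminished twelfth = 17 semitones = a perfect eleventh; enharmonically equal.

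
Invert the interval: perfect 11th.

First reduce the compound perfect eleventh to its simple form, a perfect fourth.
Inverted interval numbers add to nine, so a fourth pairs with a fifth (4 + 5 = 9).
And perfect stays perfect under inversion, so we get a perfect fifth.

perfect 5th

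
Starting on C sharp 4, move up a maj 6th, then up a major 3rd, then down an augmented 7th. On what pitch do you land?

A major sixth up from C#4 is A#4.
Up a major third from A#4: C##5 (4 semitones up).
An augmented seventh down from C##5 is D4.

D 4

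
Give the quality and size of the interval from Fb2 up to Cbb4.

d12

F to C spans five letter names (F-G-A-B-C), plus an octave: a twelfth.
The perfect twelfth is 19 semitones; here we have 18, one semitone narrower: diminished.
(Equivalently, a compound diminished fifth: a diminished fifth plus an octave.)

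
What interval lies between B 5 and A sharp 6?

major seventh

B to A spans seven letter names (B-C-D-E-F-G-A): a seventh.
The major seventh spans 11 semitones, and B5 to A#6 is exactly 11 semitones — so this is a major seventh.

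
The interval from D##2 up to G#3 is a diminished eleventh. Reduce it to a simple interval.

Subtracting seven from the interval number removes an octave: 11 − 7 = 4.
That makes a diminished eleventh a compound diminished fourth — an octave plus a diminished fourth.

d4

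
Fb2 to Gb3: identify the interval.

F to G spans two letter names (F-G), plus an octave — that makes it a ninth of some quality.
Counting semitones, Fb2→Gb3 is 14, which is the major ninth.
(Equivalently, a compound major second: a major second plus an octave.)

major ninth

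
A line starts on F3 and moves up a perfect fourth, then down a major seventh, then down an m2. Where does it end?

F3 up a perfect fourth → Bb3 (5 semitones).
A major seventh down from Bb3 is Cb3.
Cb3 down a minor second → Bb2 (1 semitone).

Bb2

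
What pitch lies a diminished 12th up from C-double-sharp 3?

G-sharp 4

Counting five letter names plus an octave up from C lands on G.
A diminished twelfth is 18 semitones; 18 semitones up from C##3 gives G#4.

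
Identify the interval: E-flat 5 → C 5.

m3

Descending from Eb5 to C5 is the same interval as ascending C5 to Eb5.
C to E spans three letter names (C-D-E): a third.
C5 to Eb5 is 3 semitones, a half step short of the major third (4), so this is minor.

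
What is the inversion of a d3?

Interval numbers invert to sum to nine: 3 + 6 = 9, so a third inverts to a sixth.
And diminished becomes augmented under inversion, so we get an augmented sixth.

augmented sixth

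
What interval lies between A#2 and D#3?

P4

A to D spans four letter names (A-B-C-D) — that makes it a fourth of some quality.
Counting semitones, A#2→D#3 is 5, which is the perfect fourth.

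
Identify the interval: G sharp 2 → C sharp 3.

G to C spans four letter names (G-A-B-C): a fourth.
The perfect fourth spans 5 semitones, and G#2 to C#3 is exactly 5 semitones — so this is a perfect fourth.

P4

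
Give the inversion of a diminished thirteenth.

First reduce the compound diminished thirteenth to its simple form, a diminished sixth.
Inverted interval numbers add to nine, so a sixth pairs with a third (6 + 3 = 9).
The quality also flips — diminished becomes augmented — giving an augmented third.

augmented third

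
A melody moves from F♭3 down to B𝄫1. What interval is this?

P12

Descending from Fb3 to Bbb1 is the same interval as ascending Bbb1 to Fb3.
B to F spans five letter names (B-C-D-E-F), plus an octave, so the interval is some kind of twelfth.
Bbb1 to Fb3 is 19 semitones, matching the perfect twelfth exactly, so the quality is perfect.
(Equivalently, a compound perfect fifth: a perfect fifth plus an octave.)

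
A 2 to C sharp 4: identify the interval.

A to C spans three letter names (A-B-C), plus an octave: a tenth.
Counting semitones, A2→C#4 is 16, which is the major tenth.
(Equivalently, a compound major third: a major third plus an octave.)

major tenth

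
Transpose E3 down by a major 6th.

Six letter names down from E: G.
A major sixth spans 9 semitones, so from E3 the target pitch is G2.

G2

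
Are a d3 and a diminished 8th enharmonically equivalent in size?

A diminished third is 2 semitones but a diminished octave is 11 semitones — different sizes.

No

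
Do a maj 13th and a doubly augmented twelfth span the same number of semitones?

A major thirteenth = 21 semitones = a doubly augmented twelfth; enharmonically equal.

Yes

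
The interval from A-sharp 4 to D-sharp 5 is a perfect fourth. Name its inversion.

Interval numbers invert to sum to nine: 4 + 5 = 9, so a fourth inverts to a fifth.
The quality also flips — perfect stays perfect — giving a perfect fifth.

P5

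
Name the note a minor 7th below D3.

Counting seven letter names down from D lands on E.
Moving 10 semitones down from D3 (the size of a minor seventh) reaches E2.

E2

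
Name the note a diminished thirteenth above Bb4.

Gbb6

Counting six letter names plus an octave up from B lands on G.
Moving 19 semitones up from Bb4 (the size of a diminished thirteenth) reaches Gbb6.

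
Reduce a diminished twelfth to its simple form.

d5

Each octave removed subtracts seven from the number: 12 − 7 = 5.
Quality carries through unchanged, so the simple form is a diminished fifth.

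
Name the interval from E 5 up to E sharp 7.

A15

E to E is the same letter name, plus 2 octaves: a fifteenth.
A perfect fifteenth would be 24 semitones; E5 to E#7 is 25, one semitone wider, so the interval is augmented.
(Equivalently, a compound augmented octave: an augmented octave plus an octave.)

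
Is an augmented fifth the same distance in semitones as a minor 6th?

An augmented fifth = 8 semitones = a minor sixth; enharmonically equal.

Yes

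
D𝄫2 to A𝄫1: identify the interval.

perfect fourth

Descending from Dbb2 to Abb1 is the same interval as ascending Abb1 to Dbb2.
A to D spans four letter names (A-B-C-D): a fourth.
The perfect fourth spans 5 semitones, and Abb1 to Dbb2 is exactly 5 semitones — so this is a perfect fourth.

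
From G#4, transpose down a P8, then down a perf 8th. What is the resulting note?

G#2

G#4 down a perfect octave → G#3 (12 semitones).
A perfect octave down from G#3 is G#2.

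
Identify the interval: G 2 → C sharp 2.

diminished 5th

Descending from G2 to C#2 is the same interval as ascending C#2 to G2.
C to G spans five letter names (C-D-E-F-G), so the interval is some kind of fifth.
C#2 to G2 spans 6 semitones — one semitone narrower than the perfect fifth (7) — giving a diminished fifth.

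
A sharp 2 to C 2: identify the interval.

Descending from A#2 to C2 is the same interval as ascending C2 to A#2.
C to A spans six letter names (C-D-E-F-G-A) — that makes it a sixth of some quality.
The major sixth is 9 semitones; here we have 10, one semitone wider: augmented.

augmented sixth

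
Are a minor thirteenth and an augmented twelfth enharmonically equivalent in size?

Yes

Both span 20 semitones: a minor thirteenth and an augmented twelfth are the same chromatic distance.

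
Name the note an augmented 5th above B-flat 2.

Counting five letter names up from B lands on F.
Moving 8 semitones up from Bb2 (the size of an augmented fifth) reaches F#3.

F-sharp 3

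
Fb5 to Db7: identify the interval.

major thirteenth

F to D spans six letter names (F-G-A-B-C-D), plus an octave, so the interval is some kind of thirteenth.
Fb5 to Db7 is 21 semitones, matching the major thirteenth exactly, so the quality is major.
(Equivalently, a compound major sixth: a major sixth plus an octave.)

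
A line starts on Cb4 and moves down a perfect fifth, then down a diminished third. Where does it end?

D3

A perfect fifth down from Cb4 is Fb3.
Down a diminished third from Fb3: D3 (2 semitones down).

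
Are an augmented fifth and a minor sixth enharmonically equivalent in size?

Yes

An augmented fifth = 8 semitones = a minor sixth; enharmonically equal.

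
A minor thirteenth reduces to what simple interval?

Each octave removed subtracts seven from the number: 13 − 7 = 6.
So a minor thirteenth is an octave plus a minor sixth. The quality is unchanged.

minor 6th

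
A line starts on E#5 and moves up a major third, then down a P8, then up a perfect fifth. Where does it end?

E#5 up a major third → G##5 (4 semitones).
Down a perfect octave from G##5: G##4 (12 semitones down).
Up a perfect fifth from G##4: D##5 (7 semitones up).

D##5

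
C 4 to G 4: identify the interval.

C to G spans five letter names (C-D-E-F-G) — that makes it a fifth of some quality.
C4 to G4 is 7 semitones, matching the perfect fifth exactly, so the quality is perfect.

perfect 5th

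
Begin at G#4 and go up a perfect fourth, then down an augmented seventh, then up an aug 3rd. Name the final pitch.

Up a perfect fourth from G#4: C#5 (5 semitones up).
Down an augmented seventh from C#5: Db4 (12 semitones down).
Db4 up an augmented third → F#4 (5 semitones).

F#4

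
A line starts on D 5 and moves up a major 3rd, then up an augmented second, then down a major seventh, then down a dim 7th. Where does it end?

B double-sharp 3

D5 up a major third → F#5 (4 semitones).
Up an augmented second from F#5: G##5 (3 semitones up).
Down a major seventh from G##5: A#4 (11 semitones down).
Down a diminished seventh from A#4: B##3 (9 semitones down).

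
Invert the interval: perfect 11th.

First reduce the compound perfect eleventh to its simple form, a perfect fourth.
Interval numbers invert to sum to nine: 4 + 5 = 9, so a fourth inverts to a fifth.
And perfect stays perfect under inversion, so we get a perfect fifth.

perfect fifth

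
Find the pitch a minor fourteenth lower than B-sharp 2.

C-double-sharp 1

Seven letters down from B (plus an octave) reaches C.
A minor fourteenth spans 22 semitones, so from B#2 the target pitch is C##1.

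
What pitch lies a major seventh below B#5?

C#5

The seventh takes the letter from B down to C.
A major seventh spans 11 semitones, so from B#5 the target pitch is C#5.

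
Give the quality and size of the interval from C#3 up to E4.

C to E spans three letter names (C-D-E), plus an octave: a tenth.
At 15 semitones, C#3→E4 falls one short of a major tenth: minor.
(Equivalently, a compound minor third: a minor third plus an octave.)

minor tenth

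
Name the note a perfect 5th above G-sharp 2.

Five letter names up from G: D.
A perfect fifth spans 7 semitones, so from G#2 the target pitch is D#3.

D-sharp 3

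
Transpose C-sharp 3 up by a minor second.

The second takes the letter from C up to D.
A minor second is 1 semitone; 1 semitone up from C#3 gives D3.

D 3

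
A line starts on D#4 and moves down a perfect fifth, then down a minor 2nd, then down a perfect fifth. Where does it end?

B#2

D#4 down a perfect fifth → G#3 (7 semitones).
G#3 down a minor second → F##3 (1 semitone).
A perfect fifth down from F##3 is B#2.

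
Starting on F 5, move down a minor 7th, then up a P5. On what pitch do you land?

Down a minor seventh from F5: G4 (10 semitones down).
A perfect fifth up from G4 is D5.

D 5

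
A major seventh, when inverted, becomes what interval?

Interval numbers invert to sum to nine: 7 + 2 = 9, so a seventh inverts to a second.
Quality inverts too: major becomes minor. That makes the inversion a minor second.

minor 2nd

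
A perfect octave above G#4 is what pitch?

An octave keeps the letter name G, an octave up from G.
A perfect octave is 12 semitones; 12 semitones up from G#4 gives G#5.

G#5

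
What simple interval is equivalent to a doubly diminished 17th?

doubly diminished 3rd

Each octave removed subtracts seven from the number: 17 − 14 = 3.
That makes a doubly diminished seventeenth a compound doubly diminished third — 2 octaves plus a doubly diminished third.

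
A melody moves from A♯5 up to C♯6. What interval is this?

minor 3rd

A to C spans three letter names (A-B-C), so the interval is some kind of third.
At 3 semitones, A#5→C#6 falls one short of a major third: minor.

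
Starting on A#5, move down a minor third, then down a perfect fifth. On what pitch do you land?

B#4

Down a minor third from A#5: F##5 (3 semitones down).
Down a perfect fifth from F##5: B#4 (7 semitones down).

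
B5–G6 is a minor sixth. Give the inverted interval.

major third

The rule of nine gives the new number: 9 − 6 = 3, so a sixth becomes a third.
The quality also flips — minor becomes major — giving a major third.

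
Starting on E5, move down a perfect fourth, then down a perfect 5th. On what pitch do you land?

E4

A perfect fourth down from E5 is B4.
A perfect fifth down from B4 is E4.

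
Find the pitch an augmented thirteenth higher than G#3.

Six letters up from G (plus an octave) reaches E.
An augmented thirteenth spans 22 semitones, so from G#3 the target pitch is E##5.

E##5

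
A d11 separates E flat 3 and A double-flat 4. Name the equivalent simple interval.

Take out an octave (7 from the number): 11 − 7 = 4.
That makes a diminished eleventh a compound diminished fourth — an octave plus a diminished fourth.

diminished fourth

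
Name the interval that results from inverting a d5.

Interval numbers invert to sum to nine: 5 + 4 = 9, so a fifth inverts to a fourth.
Quality inverts too: diminished becomes augmented. That makes the inversion an augmented fourth.

augmented 4th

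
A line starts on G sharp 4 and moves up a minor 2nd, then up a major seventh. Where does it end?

A minor second up from G#4 is A4.
A major seventh up from A4 is G#5.

G sharp 5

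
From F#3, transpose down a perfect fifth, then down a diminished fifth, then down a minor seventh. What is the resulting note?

A perfect fifth down from F#3 is B2.
B2 down a diminished fifth → E#2 (6 semitones).
E#2 down a minor seventh → F##1 (10 semitones).

F##1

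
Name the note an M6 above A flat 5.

Six letter names up from A: F.
A major sixth is 9 semitones; 9 semitones up from Ab5 gives F6.

F 6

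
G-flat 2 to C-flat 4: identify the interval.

G to C spans four letter names (G-A-B-C), plus an octave, so the interval is some kind of eleventh.
Gb2 to Cb4 is 17 semitones, matching the perfect eleventh exactly, so the quality is perfect.
(Equivalently, a compound perfect fourth: a perfect fourth plus an octave.)

P11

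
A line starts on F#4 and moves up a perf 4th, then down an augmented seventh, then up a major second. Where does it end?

Up a perfect fourth from F#4: B4 (5 semitones up).
An augmented seventh down from B4 is Cb4.
Cb4 up a major second → Db4 (2 semitones).

Db4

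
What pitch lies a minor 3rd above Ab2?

The third takes the letter from A up to C.
A minor third spans 3 semitones, so from Ab2 the target pitch is Cb3.

Cb3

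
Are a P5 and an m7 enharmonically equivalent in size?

A perfect fifth spans 7 semitones; a minor seventh spans 10 semitones. They differ by 3.

No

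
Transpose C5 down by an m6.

Counting six letter names down from C lands on E.
A minor sixth spans 8 semitones, so from C5 the target pitch is E4.

E4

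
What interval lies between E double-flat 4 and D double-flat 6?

E to D spans seven letter names (E-F-G-A-B-C-D), plus an octave, so the interval is some kind of fourteenth.
A major fourteenth would be 23 semitones, but Ebb4 to Dbb6 is 22 — one semitone narrower, making it a minor fourteenth.
(Equivalently, a compound minor seventh: a minor seventh plus an octave.)

minor 14th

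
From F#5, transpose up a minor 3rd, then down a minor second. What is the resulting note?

G#5

F#5 up a minor third → A5 (3 semitones).
A minor second down from A5 is G#5.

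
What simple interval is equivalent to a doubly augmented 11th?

Take out an octave (7 from the number): 11 − 7 = 4.
That makes a doubly augmented eleventh a compound doubly augmented fourth — an octave plus a doubly augmented fourth.

doubly augmented 4th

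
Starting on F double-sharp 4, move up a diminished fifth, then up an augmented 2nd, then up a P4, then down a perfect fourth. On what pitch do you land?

D double-sharp 5

A diminished fifth up from F##4 is C#5.
Up an augmented second from C#5: D##5 (3 semitones up).
A perfect fourth up from D##5 is G##5.
Down a perfect fourth from G##5: D##5 (5 semitones down).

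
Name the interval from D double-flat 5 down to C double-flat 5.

Descending from Dbb5 to Cbb5 is the same interval as ascending Cbb5 to Dbb5.
C to D spans two letter names (C-D): a second.
Cbb5 to Dbb5 is 2 semitones, matching the major second exactly, so the quality is major.

major second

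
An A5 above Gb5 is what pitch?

D6

Five letter names up from G: D.
An augmented fifth is 8 semitones; 8 semitones up from Gb5 gives D6.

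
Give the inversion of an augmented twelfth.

d4

First reduce the compound augmented twelfth to its simple form, an augmented fifth.
The rule of nine gives the new number: 9 − 5 = 4, so a fifth becomes a fourth.
And augmented becomes diminished under inversion, so we get a diminished fourth.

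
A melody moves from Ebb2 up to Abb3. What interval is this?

E to A spans four letter names (E-F-G-A), plus an octave: an eleventh.
The perfect eleventh spans 17 semitones, and Ebb2 to Abb3 is exactly 17 semitones — so this is a perfect eleventh.
(Equivalently, a compound perfect fourth: a perfect fourth plus an octave.)

perfect 11th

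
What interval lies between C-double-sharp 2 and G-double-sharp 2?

C to G spans five letter names (C-D-E-F-G): a fifth.
The perfect fifth spans 7 semitones, and C##2 to G##2 is exactly 7 semitones — so this is a perfect fifth.

perfect fifth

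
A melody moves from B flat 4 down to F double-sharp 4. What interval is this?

Descending from Bb4 to F##4 is the same interval as ascending F##4 to Bb4.
F to B spans four letter names (F-G-A-B), so the interval is some kind of fourth.
A perfect fourth would be 5 semitones; F##4 to Bb4 is 3, two semitones narrower, so the interval is doubly diminished.

doubly diminished fourth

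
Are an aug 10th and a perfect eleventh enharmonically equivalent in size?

An augmented tenth spans 17 semitones, and a perfect eleventh also spans 17 semitones — they're enharmonic.

Yes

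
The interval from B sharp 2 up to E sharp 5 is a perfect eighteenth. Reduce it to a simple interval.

Take out 2 octaves (14 from the number): 18 − 14 = 4.
So a perfect eighteenth is 2 octaves plus a perfect fourth. The quality is unchanged.

perfect fourth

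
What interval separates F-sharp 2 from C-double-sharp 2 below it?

Descending from F#2 to C##2 is the same interval as ascending C##2 to F#2.
C to F spans four letter names (C-D-E-F) — that makes it a fourth of some quality.
A perfect fourth would be 5 semitones; C##2 to F#2 is 4, one semitone narrower, so the interval is diminished.

diminished fourth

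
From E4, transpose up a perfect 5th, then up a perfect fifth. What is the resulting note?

F#5

Up a perfect fifth from E4: B4 (7 semitones up).
B4 up a perfect fifth → F#5 (7 semitones).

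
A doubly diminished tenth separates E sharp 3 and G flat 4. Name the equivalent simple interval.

doubly diminished third

Subtracting seven from the interval number removes an octave: 10 − 7 = 3.
That makes a doubly diminished tenth a compound doubly diminished third — an octave plus a doubly diminished third.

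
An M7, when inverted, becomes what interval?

Interval numbers invert to sum to nine: 7 + 2 = 9, so a seventh inverts to a second.
The quality also flips — major becomes minor — giving a minor second.

m2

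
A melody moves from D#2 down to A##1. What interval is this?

diminished 4th

Descending from D#2 to A##1 is the same interval as ascending A##1 to D#2.
A to D spans four letter names (A-B-C-D): a fourth.
The perfect fourth is 5 semitones; here we have 4, one semitone narrower: diminished.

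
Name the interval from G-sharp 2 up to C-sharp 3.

perfect fourth

G to C spans four letter names (G-A-B-C), so the interval is some kind of fourth.
G#2 to C#3 is 5 semitones, matching the perfect fourth exactly, so the quality is perfect.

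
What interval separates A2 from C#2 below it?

m6

Descending from A2 to C#2 is the same interval as ascending C#2 to A2.
C to A spans six letter names (C-D-E-F-G-A) — that makes it a sixth of some quality.
A major sixth would be 9 semitones, but C#2 to A2 is 8 — one semitone narrower, making it a minor sixth.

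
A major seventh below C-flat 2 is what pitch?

Counting seven letter names down from C lands on D.
Moving 11 semitones down from Cb2 (the size of a major seventh) reaches Dbb1.

D-double-flat 1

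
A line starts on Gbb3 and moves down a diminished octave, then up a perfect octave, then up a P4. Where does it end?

Cb4

Gbb3 down a diminished octave → Gb2 (11 semitones).
A perfect octave up from Gb2 is Gb3.
Gb3 up a perfect fourth → Cb4 (5 semitones).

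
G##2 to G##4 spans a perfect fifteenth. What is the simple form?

perfect 8th

Take out an octave (7 from the number): 15 − 7 = 8.
So a perfect fifteenth is an octave plus a perfect octave. The quality is unchanged.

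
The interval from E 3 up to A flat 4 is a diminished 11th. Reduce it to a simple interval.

Each octave removed subtracts seven from the number: 11 − 7 = 4.
Quality carries through unchanged, so the simple form is a diminished fourth.

diminished 4th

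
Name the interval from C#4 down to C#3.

Descending from C#4 to C#3 is the same interval as ascending C#3 to C#4.
C to C is the same letter name, plus an octave, so the interval is some kind of octave.
C#3 to C#4 is 12 semitones, matching the perfect octave exactly, so the quality is perfect.

perfect 8th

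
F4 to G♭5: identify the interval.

F to G spans two letter names (F-G), plus an octave: a ninth.
F4 to Gb5 is 13 semitones, a half step short of the major ninth (14), so this is minor.
(Equivalently, a compound minor second: a minor second plus an octave.)

minor 9th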